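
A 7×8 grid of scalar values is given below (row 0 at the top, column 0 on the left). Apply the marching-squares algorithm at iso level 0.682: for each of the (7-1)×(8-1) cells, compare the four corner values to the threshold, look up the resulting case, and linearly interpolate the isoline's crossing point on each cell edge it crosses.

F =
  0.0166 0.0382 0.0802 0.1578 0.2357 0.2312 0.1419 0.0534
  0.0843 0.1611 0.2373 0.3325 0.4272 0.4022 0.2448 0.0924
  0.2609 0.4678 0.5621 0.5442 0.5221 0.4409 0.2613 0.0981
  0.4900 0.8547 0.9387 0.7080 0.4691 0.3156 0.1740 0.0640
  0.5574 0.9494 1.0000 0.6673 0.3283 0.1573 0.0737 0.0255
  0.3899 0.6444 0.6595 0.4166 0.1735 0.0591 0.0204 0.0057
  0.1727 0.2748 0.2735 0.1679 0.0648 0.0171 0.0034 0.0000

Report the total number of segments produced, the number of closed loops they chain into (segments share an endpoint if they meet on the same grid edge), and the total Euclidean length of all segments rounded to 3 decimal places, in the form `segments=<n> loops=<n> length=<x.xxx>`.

cell (2,0): code 0100 → (2.554,1.000)–(3.000,0.526)
cell (2,1): code 1100 → (2.318,2.000)–(2.554,1.000)
cell (2,2): code 1100 → (2.841,3.000)–(2.318,2.000)
cell (2,3): code 1000 → (3.000,3.109)–(2.841,3.000)
cell (3,0): code 0110 → (3.000,0.526)–(4.000,0.318)
cell (3,2): code 1011 → (4.000,2.956)–(3.639,3.000)
cell (3,3): code 0001 → (3.639,3.000)–(3.000,3.109)
cell (4,0): code 0010 → (4.000,0.318)–(4.877,1.000)
cell (4,1): code 0011 → (4.877,1.000)–(4.934,2.000)
cell (4,2): code 0001 → (4.934,2.000)–(4.000,2.956)
total: 10 segments, chained into 1 closed loop(s), length Σ = 8.481203

segments=10 loops=1 length=8.481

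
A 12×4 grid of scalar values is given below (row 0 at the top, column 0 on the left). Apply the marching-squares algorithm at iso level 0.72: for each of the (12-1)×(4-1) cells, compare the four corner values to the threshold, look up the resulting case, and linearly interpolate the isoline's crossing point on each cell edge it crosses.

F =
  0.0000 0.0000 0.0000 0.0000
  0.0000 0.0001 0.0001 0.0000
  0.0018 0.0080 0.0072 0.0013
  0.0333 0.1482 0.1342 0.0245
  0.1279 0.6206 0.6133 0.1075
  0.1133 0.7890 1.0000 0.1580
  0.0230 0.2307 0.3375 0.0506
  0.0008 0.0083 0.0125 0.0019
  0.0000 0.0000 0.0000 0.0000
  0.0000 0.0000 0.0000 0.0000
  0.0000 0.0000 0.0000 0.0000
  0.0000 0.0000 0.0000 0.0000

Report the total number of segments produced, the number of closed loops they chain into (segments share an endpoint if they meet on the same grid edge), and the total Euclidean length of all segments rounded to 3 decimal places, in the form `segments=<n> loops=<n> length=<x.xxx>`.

segments=6 loops=1 length=4.009

cell (4,0): code 0100 → (4.590,1.000)–(5.000,0.898)
cell (4,1): code 1100 → (4.276,2.000)–(4.590,1.000)
cell (4,2): code 1000 → (5.000,2.333)–(4.276,2.000)
cell (5,0): code 0010 → (5.000,0.898)–(5.124,1.000)
cell (5,1): code 0011 → (5.124,1.000)–(5.423,2.000)
cell (5,2): code 0001 → (5.423,2.000)–(5.000,2.333)
total: 6 segments, chained into 1 closed loop(s), length Σ = 4.009159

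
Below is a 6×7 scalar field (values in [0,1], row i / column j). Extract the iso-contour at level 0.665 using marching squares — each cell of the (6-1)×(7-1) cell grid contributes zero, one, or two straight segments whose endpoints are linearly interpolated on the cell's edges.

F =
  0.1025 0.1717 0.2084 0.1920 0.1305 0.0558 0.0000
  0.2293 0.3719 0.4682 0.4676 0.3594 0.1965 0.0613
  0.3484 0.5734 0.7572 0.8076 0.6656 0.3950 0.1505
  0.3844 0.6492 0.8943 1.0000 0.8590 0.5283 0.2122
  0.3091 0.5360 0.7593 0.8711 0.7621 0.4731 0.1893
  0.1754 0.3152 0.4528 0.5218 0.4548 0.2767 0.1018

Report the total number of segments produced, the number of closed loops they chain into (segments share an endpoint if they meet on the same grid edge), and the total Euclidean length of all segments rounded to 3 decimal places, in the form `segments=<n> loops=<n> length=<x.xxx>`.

cell (1,1): code 0100 → (1.681,2.000)–(2.000,1.498)
cell (1,2): code 1100 → (1.581,3.000)–(1.681,2.000)
cell (1,3): code 1100 → (1.998,4.000)–(1.581,3.000)
cell (1,4): code 1000 → (2.000,4.002)–(1.998,4.000)
cell (2,1): code 0110 → (2.000,1.498)–(3.000,1.064)
cell (2,4): code 1001 → (3.000,4.587)–(2.000,4.002)
cell (3,1): code 0110 → (3.000,1.064)–(4.000,1.578)
cell (3,4): code 1001 → (4.000,4.336)–(3.000,4.587)
cell (4,1): code 0010 → (4.000,1.578)–(4.308,2.000)
cell (4,2): code 0011 → (4.308,2.000)–(4.590,3.000)
cell (4,3): code 0011 → (4.590,3.000)–(4.316,4.000)
cell (4,4): code 0001 → (4.316,4.000)–(4.000,4.336)
total: 12 segments, chained into 1 closed loop(s), length Σ = 10.149080

segments=12 loops=1 length=10.149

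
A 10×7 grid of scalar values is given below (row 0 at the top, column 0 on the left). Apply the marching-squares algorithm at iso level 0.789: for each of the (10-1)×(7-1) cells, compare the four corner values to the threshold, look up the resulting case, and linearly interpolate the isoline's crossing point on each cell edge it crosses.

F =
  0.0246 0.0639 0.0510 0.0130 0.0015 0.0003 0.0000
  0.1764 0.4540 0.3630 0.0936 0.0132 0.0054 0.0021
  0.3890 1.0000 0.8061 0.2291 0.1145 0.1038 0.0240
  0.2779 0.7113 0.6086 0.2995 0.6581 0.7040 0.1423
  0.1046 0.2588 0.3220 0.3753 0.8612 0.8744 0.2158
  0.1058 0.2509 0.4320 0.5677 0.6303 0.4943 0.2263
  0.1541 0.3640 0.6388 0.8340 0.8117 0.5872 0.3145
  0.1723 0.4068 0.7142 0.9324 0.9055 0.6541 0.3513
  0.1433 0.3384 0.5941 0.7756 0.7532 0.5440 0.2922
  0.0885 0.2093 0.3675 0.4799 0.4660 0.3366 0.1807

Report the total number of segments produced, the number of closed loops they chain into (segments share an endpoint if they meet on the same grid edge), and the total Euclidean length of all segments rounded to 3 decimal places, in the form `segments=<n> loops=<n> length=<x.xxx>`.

segments=20 loops=3 length=13.868

cell (1,0): code 0100 → (1.614,1.000)–(2.000,0.655)
cell (1,1): code 1100 → (1.961,2.000)–(1.614,1.000)
cell (1,2): code 1000 → (2.000,2.030)–(1.961,2.000)
cell (2,0): code 0010 → (2.000,0.655)–(2.731,1.000)
cell (2,1): code 0011 → (2.731,1.000)–(2.087,2.000)
cell (2,2): code 0001 → (2.087,2.000)–(2.000,2.030)
cell (3,3): code 0100 → (3.645,4.000)–(4.000,3.851)
cell (3,4): code 1100 → (3.499,5.000)–(3.645,4.000)
cell (3,5): code 1000 → (4.000,5.130)–(3.499,5.000)
cell (4,3): code 0010 → (4.000,3.851)–(4.313,4.000)
cell (4,4): code 0011 → (4.313,4.000)–(4.225,5.000)
cell (4,5): code 0001 → (4.225,5.000)–(4.000,5.130)
cell (5,2): code 0100 → (5.831,3.000)–(6.000,2.769)
cell (5,3): code 1100 → (5.875,4.000)–(5.831,3.000)
cell (5,4): code 1000 → (6.000,4.101)–(5.875,4.000)
cell (6,2): code 0110 → (6.000,2.769)–(7.000,2.343)
cell (6,4): code 1001 → (7.000,4.463)–(6.000,4.101)
cell (7,2): code 0010 → (7.000,2.343)–(7.915,3.000)
cell (7,3): code 0011 → (7.915,3.000)–(7.765,4.000)
cell (7,4): code 0001 → (7.765,4.000)–(7.000,4.463)
total: 20 segments, chained into 3 closed loop(s), length Σ = 13.868302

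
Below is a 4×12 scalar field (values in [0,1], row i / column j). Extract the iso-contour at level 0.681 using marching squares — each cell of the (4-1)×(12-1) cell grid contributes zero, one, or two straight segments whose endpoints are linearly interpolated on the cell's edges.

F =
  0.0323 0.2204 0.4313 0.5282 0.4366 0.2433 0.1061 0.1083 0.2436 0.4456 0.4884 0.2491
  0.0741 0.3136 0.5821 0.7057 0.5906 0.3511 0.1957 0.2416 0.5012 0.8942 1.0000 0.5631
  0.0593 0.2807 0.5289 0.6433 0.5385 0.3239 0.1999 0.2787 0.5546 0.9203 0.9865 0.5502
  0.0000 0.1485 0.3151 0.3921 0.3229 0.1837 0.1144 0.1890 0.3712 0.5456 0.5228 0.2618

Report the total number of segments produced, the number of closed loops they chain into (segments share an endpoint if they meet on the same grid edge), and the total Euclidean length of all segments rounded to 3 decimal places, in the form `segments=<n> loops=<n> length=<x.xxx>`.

cell (0,2): code 0100 → (0.861,3.000)–(1.000,2.800)
cell (0,3): code 1000 → (1.000,3.215)–(0.861,3.000)
cell (0,8): code 0100 → (0.525,9.000)–(1.000,8.458)
cell (0,9): code 1100 → (0.376,10.000)–(0.525,9.000)
cell (0,10): code 1000 → (1.000,10.730)–(0.376,10.000)
cell (1,2): code 0010 → (1.000,2.800)–(1.396,3.000)
cell (1,3): code 0001 → (1.396,3.000)–(1.000,3.215)
cell (1,8): code 0110 → (1.000,8.458)–(2.000,8.346)
cell (1,10): code 1001 → (2.000,10.700)–(1.000,10.730)
cell (2,8): code 0010 → (2.000,8.346)–(2.639,9.000)
cell (2,9): code 0011 → (2.639,9.000)–(2.659,10.000)
cell (2,10): code 0001 → (2.659,10.000)–(2.000,10.700)
total: 12 segments, chained into 2 closed loop(s), length Σ = 8.967958

segments=12 loops=2 length=8.968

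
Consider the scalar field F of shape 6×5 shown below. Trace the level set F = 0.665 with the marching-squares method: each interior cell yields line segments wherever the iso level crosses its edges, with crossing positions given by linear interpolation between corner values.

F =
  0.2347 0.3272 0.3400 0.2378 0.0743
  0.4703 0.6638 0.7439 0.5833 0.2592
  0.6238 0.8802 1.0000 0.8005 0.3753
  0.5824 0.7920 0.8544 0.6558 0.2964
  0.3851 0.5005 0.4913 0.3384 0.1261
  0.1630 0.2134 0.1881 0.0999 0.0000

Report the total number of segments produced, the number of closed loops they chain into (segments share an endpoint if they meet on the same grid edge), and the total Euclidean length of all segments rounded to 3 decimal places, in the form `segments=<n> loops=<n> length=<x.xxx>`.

segments=12 loops=1 length=9.115

cell (0,1): code 0100 → (0.805,2.000)–(1.000,1.015)
cell (0,2): code 1000 → (1.000,2.491)–(0.805,2.000)
cell (1,0): code 0100 → (1.006,1.000)–(2.000,0.161)
cell (1,1): code 1110 → (1.000,1.015)–(1.006,1.000)
cell (1,2): code 1101 → (1.376,3.000)–(1.000,2.491)
cell (1,3): code 1000 → (2.000,3.319)–(1.376,3.000)
cell (2,0): code 0110 → (2.000,0.161)–(3.000,0.394)
cell (2,2): code 1011 → (3.000,2.954)–(2.936,3.000)
cell (2,3): code 0001 → (2.936,3.000)–(2.000,3.319)
cell (3,0): code 0010 → (3.000,0.394)–(3.436,1.000)
cell (3,1): code 0011 → (3.436,1.000)–(3.522,2.000)
cell (3,2): code 0001 → (3.522,2.000)–(3.000,2.954)
total: 12 segments, chained into 1 closed loop(s), length Σ = 9.115066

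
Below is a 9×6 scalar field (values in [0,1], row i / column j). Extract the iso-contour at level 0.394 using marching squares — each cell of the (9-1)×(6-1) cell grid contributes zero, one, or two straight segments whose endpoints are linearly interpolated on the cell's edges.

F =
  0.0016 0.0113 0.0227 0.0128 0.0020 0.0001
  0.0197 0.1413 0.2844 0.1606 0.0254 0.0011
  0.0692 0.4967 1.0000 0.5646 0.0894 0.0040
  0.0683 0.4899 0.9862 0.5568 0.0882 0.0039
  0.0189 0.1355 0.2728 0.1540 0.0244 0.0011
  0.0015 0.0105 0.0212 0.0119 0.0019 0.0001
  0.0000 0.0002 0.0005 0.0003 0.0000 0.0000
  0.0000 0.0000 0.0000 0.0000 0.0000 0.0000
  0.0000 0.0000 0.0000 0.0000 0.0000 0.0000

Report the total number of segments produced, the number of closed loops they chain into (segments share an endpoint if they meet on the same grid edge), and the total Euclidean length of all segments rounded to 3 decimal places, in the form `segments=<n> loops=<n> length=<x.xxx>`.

cell (1,0): code 0100 → (1.711,1.000)–(2.000,0.760)
cell (1,1): code 1100 → (1.153,2.000)–(1.711,1.000)
cell (1,2): code 1100 → (1.578,3.000)–(1.153,2.000)
cell (1,3): code 1000 → (2.000,3.359)–(1.578,3.000)
cell (2,0): code 0110 → (2.000,0.760)–(3.000,0.773)
cell (2,3): code 1001 → (3.000,3.347)–(2.000,3.359)
cell (3,0): code 0010 → (3.000,0.773)–(3.271,1.000)
cell (3,1): code 0011 → (3.271,1.000)–(3.830,2.000)
cell (3,2): code 0011 → (3.830,2.000)–(3.404,3.000)
cell (3,3): code 0001 → (3.404,3.000)–(3.000,3.347)
total: 10 segments, chained into 1 closed loop(s), length Σ = 8.280965

segments=10 loops=1 length=8.281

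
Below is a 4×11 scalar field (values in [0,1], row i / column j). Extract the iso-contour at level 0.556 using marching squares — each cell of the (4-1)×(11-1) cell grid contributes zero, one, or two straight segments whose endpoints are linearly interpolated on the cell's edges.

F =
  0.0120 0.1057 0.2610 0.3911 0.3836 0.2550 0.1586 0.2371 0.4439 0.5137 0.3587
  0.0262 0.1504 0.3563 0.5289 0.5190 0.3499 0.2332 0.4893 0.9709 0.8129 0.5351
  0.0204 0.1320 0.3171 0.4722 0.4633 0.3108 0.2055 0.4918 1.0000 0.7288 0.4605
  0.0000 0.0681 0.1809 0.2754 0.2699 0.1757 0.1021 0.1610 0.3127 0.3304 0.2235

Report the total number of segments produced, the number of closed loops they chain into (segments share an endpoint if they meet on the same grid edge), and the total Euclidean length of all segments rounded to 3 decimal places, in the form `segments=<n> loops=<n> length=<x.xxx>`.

cell (0,7): code 0100 → (0.213,8.000)–(1.000,7.138)
cell (0,8): code 1100 → (0.141,9.000)–(0.213,8.000)
cell (0,9): code 1000 → (1.000,9.925)–(0.141,9.000)
cell (1,7): code 0110 → (1.000,7.138)–(2.000,7.126)
cell (1,9): code 1001 → (2.000,9.644)–(1.000,9.925)
cell (2,7): code 0010 → (2.000,7.126)–(2.646,8.000)
cell (2,8): code 0011 → (2.646,8.000)–(2.434,9.000)
cell (2,9): code 0001 → (2.434,9.000)–(2.000,9.644)
total: 8 segments, chained into 1 closed loop(s), length Σ = 8.355567

segments=8 loops=1 length=8.356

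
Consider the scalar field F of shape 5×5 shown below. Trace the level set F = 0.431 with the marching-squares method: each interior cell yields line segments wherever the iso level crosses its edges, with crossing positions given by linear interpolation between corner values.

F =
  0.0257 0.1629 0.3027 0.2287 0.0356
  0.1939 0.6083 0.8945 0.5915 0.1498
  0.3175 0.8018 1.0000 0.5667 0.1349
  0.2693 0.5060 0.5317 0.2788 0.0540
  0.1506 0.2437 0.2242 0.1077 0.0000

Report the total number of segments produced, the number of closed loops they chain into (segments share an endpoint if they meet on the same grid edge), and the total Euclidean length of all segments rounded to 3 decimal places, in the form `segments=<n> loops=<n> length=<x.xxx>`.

cell (0,0): code 0100 → (0.602,1.000)–(1.000,0.572)
cell (0,1): code 1100 → (0.217,2.000)–(0.602,1.000)
cell (0,2): code 1100 → (0.558,3.000)–(0.217,2.000)
cell (0,3): code 1000 → (1.000,3.363)–(0.558,3.000)
cell (1,0): code 0110 → (1.000,0.572)–(2.000,0.234)
cell (1,3): code 1001 → (2.000,3.314)–(1.000,3.363)
cell (2,0): code 0110 → (2.000,0.234)–(3.000,0.683)
cell (2,2): code 1011 → (3.000,2.398)–(2.471,3.000)
cell (2,3): code 0001 → (2.471,3.000)–(2.000,3.314)
cell (3,0): code 0010 → (3.000,0.683)–(3.286,1.000)
cell (3,1): code 0011 → (3.286,1.000)–(3.327,2.000)
cell (3,2): code 0001 → (3.327,2.000)–(3.000,2.398)
total: 12 segments, chained into 1 closed loop(s), length Σ = 9.748522

segments=12 loops=1 length=9.749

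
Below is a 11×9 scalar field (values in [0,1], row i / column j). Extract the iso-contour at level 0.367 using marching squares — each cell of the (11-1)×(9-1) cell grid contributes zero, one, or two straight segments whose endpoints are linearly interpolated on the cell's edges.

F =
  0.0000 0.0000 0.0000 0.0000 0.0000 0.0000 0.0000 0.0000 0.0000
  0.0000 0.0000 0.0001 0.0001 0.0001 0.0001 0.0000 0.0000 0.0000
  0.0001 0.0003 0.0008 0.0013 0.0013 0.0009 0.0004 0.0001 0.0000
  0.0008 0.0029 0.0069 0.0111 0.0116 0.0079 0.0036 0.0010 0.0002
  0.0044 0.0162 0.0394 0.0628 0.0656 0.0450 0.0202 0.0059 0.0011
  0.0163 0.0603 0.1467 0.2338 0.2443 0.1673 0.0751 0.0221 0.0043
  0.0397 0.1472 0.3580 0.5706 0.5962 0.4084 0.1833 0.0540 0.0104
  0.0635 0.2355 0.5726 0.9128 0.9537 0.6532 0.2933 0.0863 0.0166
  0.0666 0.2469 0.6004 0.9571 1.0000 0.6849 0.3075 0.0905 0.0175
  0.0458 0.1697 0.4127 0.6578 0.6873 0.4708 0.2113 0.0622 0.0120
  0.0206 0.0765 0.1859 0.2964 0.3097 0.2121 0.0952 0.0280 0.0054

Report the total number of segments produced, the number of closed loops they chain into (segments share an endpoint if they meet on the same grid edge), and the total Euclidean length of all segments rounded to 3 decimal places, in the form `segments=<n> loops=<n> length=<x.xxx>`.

segments=16 loops=1 length=14.170

cell (5,2): code 0100 → (5.395,3.000)–(6.000,2.042)
cell (5,3): code 1100 → (5.349,4.000)–(5.395,3.000)
cell (5,4): code 1100 → (5.828,5.000)–(5.349,4.000)
cell (5,5): code 1000 → (6.000,5.184)–(5.828,5.000)
cell (6,1): code 0100 → (6.042,2.000)–(7.000,1.390)
cell (6,2): code 1110 → (6.000,2.042)–(6.042,2.000)
cell (6,5): code 1001 → (7.000,5.795)–(6.000,5.184)
cell (7,1): code 0110 → (7.000,1.390)–(8.000,1.340)
cell (7,5): code 1001 → (8.000,5.842)–(7.000,5.795)
cell (8,1): code 0110 → (8.000,1.340)–(9.000,1.812)
cell (8,5): code 1001 → (9.000,5.400)–(8.000,5.842)
cell (9,1): code 0010 → (9.000,1.812)–(9.201,2.000)
cell (9,2): code 0011 → (9.201,2.000)–(9.805,3.000)
cell (9,3): code 0011 → (9.805,3.000)–(9.848,4.000)
cell (9,4): code 0011 → (9.848,4.000)–(9.401,5.000)
cell (9,5): code 0001 → (9.401,5.000)–(9.000,5.400)
total: 16 segments, chained into 1 closed loop(s), length Σ = 14.169673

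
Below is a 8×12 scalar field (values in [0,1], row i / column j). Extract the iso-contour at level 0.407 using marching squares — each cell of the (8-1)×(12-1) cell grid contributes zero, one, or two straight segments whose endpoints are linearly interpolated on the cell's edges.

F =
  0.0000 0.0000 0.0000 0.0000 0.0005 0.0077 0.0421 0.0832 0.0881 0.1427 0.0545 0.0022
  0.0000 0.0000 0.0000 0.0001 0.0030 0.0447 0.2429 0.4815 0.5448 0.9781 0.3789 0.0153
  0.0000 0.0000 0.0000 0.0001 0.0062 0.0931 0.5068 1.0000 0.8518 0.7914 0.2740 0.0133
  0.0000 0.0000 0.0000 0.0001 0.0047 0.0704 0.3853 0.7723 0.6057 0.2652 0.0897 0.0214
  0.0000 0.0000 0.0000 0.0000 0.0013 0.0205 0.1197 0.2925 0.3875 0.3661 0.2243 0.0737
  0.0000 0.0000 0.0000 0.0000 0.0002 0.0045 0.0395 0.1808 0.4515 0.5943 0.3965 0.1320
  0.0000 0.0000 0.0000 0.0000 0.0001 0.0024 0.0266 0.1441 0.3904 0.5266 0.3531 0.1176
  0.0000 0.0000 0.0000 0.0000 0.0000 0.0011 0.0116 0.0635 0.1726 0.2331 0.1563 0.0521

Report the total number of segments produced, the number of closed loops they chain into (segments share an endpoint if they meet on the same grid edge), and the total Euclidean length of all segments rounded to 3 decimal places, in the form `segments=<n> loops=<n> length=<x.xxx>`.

segments=22 loops=2 length=18.719

cell (0,6): code 0100 → (0.813,7.000)–(1.000,6.688)
cell (0,7): code 1100 → (0.698,8.000)–(0.813,7.000)
cell (0,8): code 1100 → (0.316,9.000)–(0.698,8.000)
cell (0,9): code 1000 → (1.000,9.953)–(0.316,9.000)
cell (1,5): code 0100 → (1.622,6.000)–(2.000,5.759)
cell (1,6): code 1110 → (1.000,6.688)–(1.622,6.000)
cell (1,9): code 1001 → (2.000,9.743)–(1.000,9.953)
cell (2,5): code 0010 → (2.000,5.759)–(2.821,6.000)
cell (2,6): code 0111 → (2.821,6.000)–(3.000,6.056)
cell (2,8): code 1011 → (3.000,8.584)–(2.731,9.000)
cell (2,9): code 0001 → (2.731,9.000)–(2.000,9.743)
cell (3,6): code 0010 → (3.000,6.056)–(3.761,7.000)
cell (3,7): code 0011 → (3.761,7.000)–(3.911,8.000)
cell (3,8): code 0001 → (3.911,8.000)–(3.000,8.584)
cell (4,7): code 0100 → (4.305,8.000)–(5.000,7.836)
cell (4,8): code 1100 → (4.179,9.000)–(4.305,8.000)
cell (4,9): code 1000 → (5.000,9.947)–(4.179,9.000)
cell (5,7): code 0010 → (5.000,7.836)–(5.728,8.000)
cell (5,8): code 0111 → (5.728,8.000)–(6.000,8.122)
cell (5,9): code 1001 → (6.000,9.689)–(5.000,9.947)
cell (6,8): code 0010 → (6.000,8.122)–(6.407,9.000)
cell (6,9): code 0001 → (6.407,9.000)–(6.000,9.689)
total: 22 segments, chained into 2 closed loop(s), length Σ = 18.719436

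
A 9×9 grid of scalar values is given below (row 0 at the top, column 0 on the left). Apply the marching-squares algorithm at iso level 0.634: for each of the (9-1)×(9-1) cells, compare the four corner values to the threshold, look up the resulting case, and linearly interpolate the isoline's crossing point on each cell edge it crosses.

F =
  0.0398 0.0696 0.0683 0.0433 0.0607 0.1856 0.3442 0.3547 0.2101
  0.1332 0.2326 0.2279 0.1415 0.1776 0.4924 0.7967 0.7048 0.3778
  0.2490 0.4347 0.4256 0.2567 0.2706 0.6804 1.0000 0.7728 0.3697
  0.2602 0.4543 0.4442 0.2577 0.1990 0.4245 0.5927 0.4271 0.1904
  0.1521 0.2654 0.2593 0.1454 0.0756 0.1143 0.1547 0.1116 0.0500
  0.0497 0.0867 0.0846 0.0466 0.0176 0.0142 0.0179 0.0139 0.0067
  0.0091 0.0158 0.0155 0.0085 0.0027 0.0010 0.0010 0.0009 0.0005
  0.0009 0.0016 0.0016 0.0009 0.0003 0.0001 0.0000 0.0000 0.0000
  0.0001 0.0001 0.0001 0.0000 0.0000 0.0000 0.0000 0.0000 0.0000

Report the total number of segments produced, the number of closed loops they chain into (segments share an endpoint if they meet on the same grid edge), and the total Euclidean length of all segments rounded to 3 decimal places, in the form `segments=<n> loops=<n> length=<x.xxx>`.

segments=10 loops=1 length=7.208

cell (0,5): code 0100 → (0.640,6.000)–(1.000,5.465)
cell (0,6): code 1100 → (0.798,7.000)–(0.640,6.000)
cell (0,7): code 1000 → (1.000,7.217)–(0.798,7.000)
cell (1,4): code 0100 → (1.753,5.000)–(2.000,4.887)
cell (1,5): code 1110 → (1.000,5.465)–(1.753,5.000)
cell (1,7): code 1001 → (2.000,7.344)–(1.000,7.217)
cell (2,4): code 0010 → (2.000,4.887)–(2.181,5.000)
cell (2,5): code 0011 → (2.181,5.000)–(2.899,6.000)
cell (2,6): code 0011 → (2.899,6.000)–(2.402,7.000)
cell (2,7): code 0001 → (2.402,7.000)–(2.000,7.344)
total: 10 segments, chained into 1 closed loop(s), length Σ = 7.207997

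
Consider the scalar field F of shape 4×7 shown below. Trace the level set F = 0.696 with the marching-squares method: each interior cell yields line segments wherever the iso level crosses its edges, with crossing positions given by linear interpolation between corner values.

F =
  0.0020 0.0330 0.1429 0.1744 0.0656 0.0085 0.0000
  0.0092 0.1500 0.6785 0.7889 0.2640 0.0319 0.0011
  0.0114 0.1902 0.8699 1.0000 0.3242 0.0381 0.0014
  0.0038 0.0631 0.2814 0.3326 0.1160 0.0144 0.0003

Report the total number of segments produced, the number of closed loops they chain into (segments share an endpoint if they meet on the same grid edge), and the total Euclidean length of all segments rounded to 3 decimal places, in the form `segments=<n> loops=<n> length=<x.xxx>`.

segments=8 loops=1 length=5.295

cell (0,2): code 0100 → (0.849,3.000)–(1.000,2.159)
cell (0,3): code 1000 → (1.000,3.177)–(0.849,3.000)
cell (1,1): code 0100 → (1.091,2.000)–(2.000,1.744)
cell (1,2): code 1110 → (1.000,2.159)–(1.091,2.000)
cell (1,3): code 1001 → (2.000,3.450)–(1.000,3.177)
cell (2,1): code 0010 → (2.000,1.744)–(2.295,2.000)
cell (2,2): code 0011 → (2.295,2.000)–(2.455,3.000)
cell (2,3): code 0001 → (2.455,3.000)–(2.000,3.450)
total: 8 segments, chained into 1 closed loop(s), length Σ = 5.294944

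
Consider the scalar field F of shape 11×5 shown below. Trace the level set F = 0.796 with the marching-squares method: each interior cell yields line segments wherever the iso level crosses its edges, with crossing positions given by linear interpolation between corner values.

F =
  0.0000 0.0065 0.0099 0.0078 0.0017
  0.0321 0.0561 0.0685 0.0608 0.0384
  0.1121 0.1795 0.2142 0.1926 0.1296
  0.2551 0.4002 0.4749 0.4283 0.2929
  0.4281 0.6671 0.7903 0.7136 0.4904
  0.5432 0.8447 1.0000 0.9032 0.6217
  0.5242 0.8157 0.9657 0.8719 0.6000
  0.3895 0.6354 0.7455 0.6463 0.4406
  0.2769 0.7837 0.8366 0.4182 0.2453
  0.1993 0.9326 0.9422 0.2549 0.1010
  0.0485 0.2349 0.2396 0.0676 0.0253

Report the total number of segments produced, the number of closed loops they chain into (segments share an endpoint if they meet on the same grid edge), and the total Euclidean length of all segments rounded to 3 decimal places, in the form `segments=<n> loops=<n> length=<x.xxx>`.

segments=18 loops=2 length=13.265

cell (4,0): code 0100 → (4.726,1.000)–(5.000,0.838)
cell (4,1): code 1100 → (4.027,2.000)–(4.726,1.000)
cell (4,2): code 1100 → (4.435,3.000)–(4.027,2.000)
cell (4,3): code 1000 → (5.000,3.381)–(4.435,3.000)
cell (5,0): code 0110 → (5.000,0.838)–(6.000,0.932)
cell (5,3): code 1001 → (6.000,3.279)–(5.000,3.381)
cell (6,0): code 0010 → (6.000,0.932)–(6.109,1.000)
cell (6,1): code 0011 → (6.109,1.000)–(6.771,2.000)
cell (6,2): code 0011 → (6.771,2.000)–(6.336,3.000)
cell (6,3): code 0001 → (6.336,3.000)–(6.000,3.279)
cell (7,1): code 0100 → (7.554,2.000)–(8.000,1.233)
cell (7,2): code 1000 → (8.000,2.097)–(7.554,2.000)
cell (8,0): code 0100 → (8.083,1.000)–(9.000,0.814)
cell (8,1): code 1110 → (8.000,1.233)–(8.083,1.000)
cell (8,2): code 1001 → (9.000,2.213)–(8.000,2.097)
cell (9,0): code 0010 → (9.000,0.814)–(9.196,1.000)
cell (9,1): code 0011 → (9.196,1.000)–(9.208,2.000)
cell (9,2): code 0001 → (9.208,2.000)–(9.000,2.213)
total: 18 segments, chained into 2 closed loop(s), length Σ = 13.264976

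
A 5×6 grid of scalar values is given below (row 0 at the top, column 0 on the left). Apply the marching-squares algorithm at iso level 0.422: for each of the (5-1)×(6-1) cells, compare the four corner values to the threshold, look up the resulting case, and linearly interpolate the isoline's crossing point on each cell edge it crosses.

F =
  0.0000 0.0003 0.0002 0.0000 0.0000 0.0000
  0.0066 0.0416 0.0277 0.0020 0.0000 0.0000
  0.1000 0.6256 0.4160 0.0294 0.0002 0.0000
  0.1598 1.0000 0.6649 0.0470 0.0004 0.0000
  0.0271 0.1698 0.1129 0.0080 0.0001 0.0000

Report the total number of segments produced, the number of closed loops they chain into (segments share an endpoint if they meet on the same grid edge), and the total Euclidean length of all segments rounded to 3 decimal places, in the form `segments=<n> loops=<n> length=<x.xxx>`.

segments=8 loops=1 length=6.288

cell (1,0): code 0100 → (1.651,1.000)–(2.000,0.613)
cell (1,1): code 1000 → (2.000,1.971)–(1.651,1.000)
cell (2,0): code 0110 → (2.000,0.613)–(3.000,0.312)
cell (2,1): code 1101 → (2.024,2.000)–(2.000,1.971)
cell (2,2): code 1000 → (3.000,2.393)–(2.024,2.000)
cell (3,0): code 0010 → (3.000,0.312)–(3.696,1.000)
cell (3,1): code 0011 → (3.696,1.000)–(3.440,2.000)
cell (3,2): code 0001 → (3.440,2.000)–(3.000,2.393)
total: 8 segments, chained into 1 closed loop(s), length Σ = 6.288007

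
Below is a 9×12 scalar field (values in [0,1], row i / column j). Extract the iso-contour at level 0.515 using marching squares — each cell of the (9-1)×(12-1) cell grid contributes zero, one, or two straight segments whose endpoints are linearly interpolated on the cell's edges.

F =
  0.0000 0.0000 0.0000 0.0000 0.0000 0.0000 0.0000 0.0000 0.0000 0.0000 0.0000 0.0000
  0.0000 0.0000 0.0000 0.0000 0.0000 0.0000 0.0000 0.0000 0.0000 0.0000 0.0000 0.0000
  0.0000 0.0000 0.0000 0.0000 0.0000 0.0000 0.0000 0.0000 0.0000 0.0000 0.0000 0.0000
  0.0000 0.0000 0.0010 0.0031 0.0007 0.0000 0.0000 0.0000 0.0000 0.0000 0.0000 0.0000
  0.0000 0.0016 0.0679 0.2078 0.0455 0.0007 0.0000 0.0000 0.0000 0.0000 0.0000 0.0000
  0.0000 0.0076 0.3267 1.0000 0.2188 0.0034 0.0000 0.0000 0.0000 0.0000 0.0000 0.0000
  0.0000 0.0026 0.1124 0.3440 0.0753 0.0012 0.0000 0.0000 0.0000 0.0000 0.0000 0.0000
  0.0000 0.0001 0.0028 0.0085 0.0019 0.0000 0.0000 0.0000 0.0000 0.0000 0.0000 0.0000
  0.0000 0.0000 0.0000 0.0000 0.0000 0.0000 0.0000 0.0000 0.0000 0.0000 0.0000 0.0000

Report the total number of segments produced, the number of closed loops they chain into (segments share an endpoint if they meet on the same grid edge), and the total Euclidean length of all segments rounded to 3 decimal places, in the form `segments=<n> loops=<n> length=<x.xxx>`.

segments=4 loops=1 length=3.815

cell (4,2): code 0100 → (4.388,3.000)–(5.000,2.280)
cell (4,3): code 1000 → (5.000,3.621)–(4.388,3.000)
cell (5,2): code 0010 → (5.000,2.280)–(5.739,3.000)
cell (5,3): code 0001 → (5.739,3.000)–(5.000,3.621)
total: 4 segments, chained into 1 closed loop(s), length Σ = 3.814930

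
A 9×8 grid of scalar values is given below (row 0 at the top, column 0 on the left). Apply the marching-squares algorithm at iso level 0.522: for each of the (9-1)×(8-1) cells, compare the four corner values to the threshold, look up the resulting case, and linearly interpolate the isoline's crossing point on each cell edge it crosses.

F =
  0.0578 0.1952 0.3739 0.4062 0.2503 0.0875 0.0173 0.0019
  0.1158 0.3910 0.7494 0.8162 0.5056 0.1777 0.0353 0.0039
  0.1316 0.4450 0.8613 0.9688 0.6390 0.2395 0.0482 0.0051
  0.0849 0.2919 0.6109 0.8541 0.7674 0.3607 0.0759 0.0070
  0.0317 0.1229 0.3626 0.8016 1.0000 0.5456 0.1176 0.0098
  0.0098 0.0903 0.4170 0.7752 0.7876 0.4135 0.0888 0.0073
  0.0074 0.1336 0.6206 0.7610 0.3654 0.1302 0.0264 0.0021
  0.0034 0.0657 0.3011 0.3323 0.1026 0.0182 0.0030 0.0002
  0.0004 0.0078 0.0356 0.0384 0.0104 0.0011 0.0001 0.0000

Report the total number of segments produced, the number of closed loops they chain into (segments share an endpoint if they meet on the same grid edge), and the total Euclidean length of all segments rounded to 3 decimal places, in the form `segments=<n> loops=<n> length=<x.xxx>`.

segments=22 loops=1 length=16.508

cell (0,1): code 0100 → (0.394,2.000)–(1.000,1.366)
cell (0,2): code 1100 → (0.282,3.000)–(0.394,2.000)
cell (0,3): code 1000 → (1.000,3.947)–(0.282,3.000)
cell (1,1): code 0110 → (1.000,1.366)–(2.000,1.185)
cell (1,3): code 1101 → (1.123,4.000)–(1.000,3.947)
cell (1,4): code 1000 → (2.000,4.293)–(1.123,4.000)
cell (2,1): code 0110 → (2.000,1.185)–(3.000,1.721)
cell (2,4): code 1001 → (3.000,4.603)–(2.000,4.293)
cell (3,1): code 0010 → (3.000,1.721)–(3.358,2.000)
cell (3,2): code 0111 → (3.358,2.000)–(4.000,2.363)
cell (3,4): code 1101 → (3.872,5.000)–(3.000,4.603)
cell (3,5): code 1000 → (4.000,5.055)–(3.872,5.000)
cell (4,2): code 0110 → (4.000,2.363)–(5.000,2.293)
cell (4,4): code 1011 → (5.000,4.710)–(4.179,5.000)
cell (4,5): code 0001 → (4.179,5.000)–(4.000,5.055)
cell (5,1): code 0100 → (5.516,2.000)–(6.000,1.798)
cell (5,2): code 1110 → (5.000,2.293)–(5.516,2.000)
cell (5,3): code 1011 → (6.000,3.604)–(5.629,4.000)
cell (5,4): code 0001 → (5.629,4.000)–(5.000,4.710)
cell (6,1): code 0010 → (6.000,1.798)–(6.309,2.000)
cell (6,2): code 0011 → (6.309,2.000)–(6.557,3.000)
cell (6,3): code 0001 → (6.557,3.000)–(6.000,3.604)
total: 22 segments, chained into 1 closed loop(s), length Σ = 16.508027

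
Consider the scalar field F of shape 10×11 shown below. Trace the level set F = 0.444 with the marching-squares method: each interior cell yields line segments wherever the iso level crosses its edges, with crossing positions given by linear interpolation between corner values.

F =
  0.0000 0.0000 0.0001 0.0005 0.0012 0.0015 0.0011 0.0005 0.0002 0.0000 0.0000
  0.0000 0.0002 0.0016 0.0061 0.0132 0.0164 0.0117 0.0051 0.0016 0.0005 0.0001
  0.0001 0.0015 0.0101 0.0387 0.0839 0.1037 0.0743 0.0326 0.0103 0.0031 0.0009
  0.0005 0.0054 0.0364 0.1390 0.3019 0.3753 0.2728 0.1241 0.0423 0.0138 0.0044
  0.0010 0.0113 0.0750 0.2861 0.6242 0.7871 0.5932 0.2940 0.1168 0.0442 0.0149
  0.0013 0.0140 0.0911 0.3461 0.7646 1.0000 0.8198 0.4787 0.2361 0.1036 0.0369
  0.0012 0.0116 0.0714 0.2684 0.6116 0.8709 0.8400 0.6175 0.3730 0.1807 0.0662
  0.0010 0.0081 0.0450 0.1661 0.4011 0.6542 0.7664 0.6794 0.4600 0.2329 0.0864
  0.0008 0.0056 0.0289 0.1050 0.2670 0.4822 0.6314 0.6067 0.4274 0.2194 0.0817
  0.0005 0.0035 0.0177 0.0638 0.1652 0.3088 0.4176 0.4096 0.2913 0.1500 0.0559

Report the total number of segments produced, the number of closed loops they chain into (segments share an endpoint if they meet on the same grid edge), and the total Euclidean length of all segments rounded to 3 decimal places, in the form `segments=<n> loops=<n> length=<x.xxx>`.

segments=20 loops=1 length=16.139

cell (3,3): code 0100 → (3.441,4.000)–(4.000,3.467)
cell (3,4): code 1100 → (3.167,5.000)–(3.441,4.000)
cell (3,5): code 1100 → (3.534,6.000)–(3.167,5.000)
cell (3,6): code 1000 → (4.000,6.499)–(3.534,6.000)
cell (4,3): code 0110 → (4.000,3.467)–(5.000,3.234)
cell (4,6): code 1101 → (4.812,7.000)–(4.000,6.499)
cell (4,7): code 1000 → (5.000,7.143)–(4.812,7.000)
cell (5,3): code 0110 → (5.000,3.234)–(6.000,3.512)
cell (5,7): code 1001 → (6.000,7.710)–(5.000,7.143)
cell (6,3): code 0010 → (6.000,3.512)–(6.796,4.000)
cell (6,4): code 0111 → (6.796,4.000)–(7.000,4.169)
cell (6,7): code 1101 → (6.816,8.000)–(6.000,7.710)
cell (6,8): code 1000 → (7.000,8.070)–(6.816,8.000)
cell (7,4): code 0110 → (7.000,4.169)–(8.000,4.822)
cell (7,7): code 1011 → (8.000,7.907)–(7.491,8.000)
cell (7,8): code 0001 → (7.491,8.000)–(7.000,8.070)
cell (8,4): code 0010 → (8.000,4.822)–(8.220,5.000)
cell (8,5): code 0011 → (8.220,5.000)–(8.877,6.000)
cell (8,6): code 0011 → (8.877,6.000)–(8.825,7.000)
cell (8,7): code 0001 → (8.825,7.000)–(8.000,7.907)
total: 20 segments, chained into 1 closed loop(s), length Σ = 16.138504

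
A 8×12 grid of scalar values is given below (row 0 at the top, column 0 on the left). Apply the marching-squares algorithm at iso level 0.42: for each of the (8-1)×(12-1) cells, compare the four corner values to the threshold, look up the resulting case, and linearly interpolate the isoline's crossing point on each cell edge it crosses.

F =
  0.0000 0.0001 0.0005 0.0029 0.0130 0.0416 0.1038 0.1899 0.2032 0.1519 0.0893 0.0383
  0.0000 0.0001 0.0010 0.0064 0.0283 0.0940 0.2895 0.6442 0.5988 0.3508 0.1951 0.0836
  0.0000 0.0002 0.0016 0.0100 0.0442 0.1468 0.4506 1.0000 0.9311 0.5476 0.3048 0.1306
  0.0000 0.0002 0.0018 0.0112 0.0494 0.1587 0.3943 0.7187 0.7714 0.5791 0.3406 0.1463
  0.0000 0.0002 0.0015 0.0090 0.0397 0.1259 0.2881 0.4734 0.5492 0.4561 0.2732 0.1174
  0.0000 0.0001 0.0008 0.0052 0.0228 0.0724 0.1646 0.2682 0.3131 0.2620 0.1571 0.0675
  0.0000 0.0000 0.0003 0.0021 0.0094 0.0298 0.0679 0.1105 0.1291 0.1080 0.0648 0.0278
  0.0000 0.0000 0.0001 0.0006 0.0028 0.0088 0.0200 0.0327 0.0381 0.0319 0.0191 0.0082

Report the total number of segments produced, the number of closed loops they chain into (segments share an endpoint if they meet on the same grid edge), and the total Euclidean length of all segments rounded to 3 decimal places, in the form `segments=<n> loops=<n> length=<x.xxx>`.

cell (0,6): code 0100 → (0.506,7.000)–(1.000,6.368)
cell (0,7): code 1100 → (0.548,8.000)–(0.506,7.000)
cell (0,8): code 1000 → (1.000,8.721)–(0.548,8.000)
cell (1,5): code 0100 → (1.810,6.000)–(2.000,5.899)
cell (1,6): code 1110 → (1.000,6.368)–(1.810,6.000)
cell (1,8): code 1101 → (1.352,9.000)–(1.000,8.721)
cell (1,9): code 1000 → (2.000,9.526)–(1.352,9.000)
cell (2,5): code 0010 → (2.000,5.899)–(2.544,6.000)
cell (2,6): code 0111 → (2.544,6.000)–(3.000,6.079)
cell (2,9): code 1001 → (3.000,9.667)–(2.000,9.526)
cell (3,6): code 0110 → (3.000,6.079)–(4.000,6.712)
cell (3,9): code 1001 → (4.000,9.197)–(3.000,9.667)
cell (4,6): code 0010 → (4.000,6.712)–(4.260,7.000)
cell (4,7): code 0011 → (4.260,7.000)–(4.547,8.000)
cell (4,8): code 0011 → (4.547,8.000)–(4.186,9.000)
cell (4,9): code 0001 → (4.186,9.000)–(4.000,9.197)
total: 16 segments, chained into 1 closed loop(s), length Σ = 12.119159

segments=16 loops=1 length=12.119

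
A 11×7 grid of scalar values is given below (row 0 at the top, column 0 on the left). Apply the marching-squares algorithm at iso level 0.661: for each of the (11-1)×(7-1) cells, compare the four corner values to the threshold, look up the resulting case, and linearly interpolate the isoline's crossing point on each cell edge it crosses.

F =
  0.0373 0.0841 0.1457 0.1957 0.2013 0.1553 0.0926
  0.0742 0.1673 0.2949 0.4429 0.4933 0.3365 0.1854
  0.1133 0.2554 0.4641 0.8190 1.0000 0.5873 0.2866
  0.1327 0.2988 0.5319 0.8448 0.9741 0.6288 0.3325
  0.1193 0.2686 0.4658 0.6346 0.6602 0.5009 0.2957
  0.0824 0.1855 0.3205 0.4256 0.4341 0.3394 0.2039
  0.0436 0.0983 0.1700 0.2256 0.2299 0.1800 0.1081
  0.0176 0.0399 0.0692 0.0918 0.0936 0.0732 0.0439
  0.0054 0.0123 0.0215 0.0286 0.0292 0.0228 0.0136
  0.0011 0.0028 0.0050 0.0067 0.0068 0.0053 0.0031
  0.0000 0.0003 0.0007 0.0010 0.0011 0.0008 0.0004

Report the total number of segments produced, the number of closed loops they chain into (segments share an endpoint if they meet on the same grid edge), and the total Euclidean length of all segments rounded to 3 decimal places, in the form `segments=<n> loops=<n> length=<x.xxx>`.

cell (1,2): code 0100 → (1.580,3.000)–(2.000,2.555)
cell (1,3): code 1100 → (1.331,4.000)–(1.580,3.000)
cell (1,4): code 1000 → (2.000,4.821)–(1.331,4.000)
cell (2,2): code 0110 → (2.000,2.555)–(3.000,2.413)
cell (2,4): code 1001 → (3.000,4.907)–(2.000,4.821)
cell (3,2): code 0010 → (3.000,2.413)–(3.874,3.000)
cell (3,3): code 0011 → (3.874,3.000)–(3.997,4.000)
cell (3,4): code 0001 → (3.997,4.000)–(3.000,4.907)
total: 8 segments, chained into 1 closed loop(s), length Σ = 8.124665

segments=8 loops=1 length=8.125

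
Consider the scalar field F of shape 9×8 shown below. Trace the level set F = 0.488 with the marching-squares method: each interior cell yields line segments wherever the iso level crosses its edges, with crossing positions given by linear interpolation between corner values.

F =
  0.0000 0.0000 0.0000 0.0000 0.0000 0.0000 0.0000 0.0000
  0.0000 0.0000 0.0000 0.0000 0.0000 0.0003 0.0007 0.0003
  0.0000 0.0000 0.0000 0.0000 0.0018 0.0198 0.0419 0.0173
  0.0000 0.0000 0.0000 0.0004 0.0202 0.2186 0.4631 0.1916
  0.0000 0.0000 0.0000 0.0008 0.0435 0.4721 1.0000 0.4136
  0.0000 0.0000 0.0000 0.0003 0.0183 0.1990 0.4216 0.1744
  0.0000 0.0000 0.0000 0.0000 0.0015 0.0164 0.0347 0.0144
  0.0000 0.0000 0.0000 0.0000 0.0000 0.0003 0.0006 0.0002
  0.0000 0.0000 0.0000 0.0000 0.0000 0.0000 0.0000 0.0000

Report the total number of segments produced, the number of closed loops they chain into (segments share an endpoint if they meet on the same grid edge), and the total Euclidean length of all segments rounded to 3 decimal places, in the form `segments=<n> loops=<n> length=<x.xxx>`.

segments=4 loops=1 length=5.210

cell (3,5): code 0100 → (3.046,6.000)–(4.000,5.030)
cell (3,6): code 1000 → (4.000,6.873)–(3.046,6.000)
cell (4,5): code 0010 → (4.000,5.030)–(4.885,6.000)
cell (4,6): code 0001 → (4.885,6.000)–(4.000,6.873)
total: 4 segments, chained into 1 closed loop(s), length Σ = 5.209588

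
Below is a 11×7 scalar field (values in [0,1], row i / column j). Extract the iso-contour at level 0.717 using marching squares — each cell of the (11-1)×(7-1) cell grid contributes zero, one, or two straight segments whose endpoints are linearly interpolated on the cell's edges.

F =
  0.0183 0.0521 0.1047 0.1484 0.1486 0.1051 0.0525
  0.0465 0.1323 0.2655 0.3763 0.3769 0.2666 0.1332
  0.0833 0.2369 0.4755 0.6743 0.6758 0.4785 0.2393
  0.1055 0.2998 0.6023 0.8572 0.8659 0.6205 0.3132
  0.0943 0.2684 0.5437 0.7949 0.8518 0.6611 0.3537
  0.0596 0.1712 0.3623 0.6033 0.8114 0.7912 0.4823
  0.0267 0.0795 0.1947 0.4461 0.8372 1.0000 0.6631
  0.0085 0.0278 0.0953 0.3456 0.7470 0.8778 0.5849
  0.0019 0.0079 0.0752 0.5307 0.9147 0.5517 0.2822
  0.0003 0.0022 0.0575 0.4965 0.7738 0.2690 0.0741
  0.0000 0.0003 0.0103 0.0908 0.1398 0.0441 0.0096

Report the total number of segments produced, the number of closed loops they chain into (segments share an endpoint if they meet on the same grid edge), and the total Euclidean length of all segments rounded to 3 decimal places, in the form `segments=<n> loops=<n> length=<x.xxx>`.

segments=20 loops=1 length=16.685

cell (2,2): code 0100 → (2.233,3.000)–(3.000,2.450)
cell (2,3): code 1100 → (2.217,4.000)–(2.233,3.000)
cell (2,4): code 1000 → (3.000,4.607)–(2.217,4.000)
cell (3,2): code 0110 → (3.000,2.450)–(4.000,2.690)
cell (3,4): code 1001 → (4.000,4.707)–(3.000,4.607)
cell (4,2): code 0010 → (4.000,2.690)–(4.407,3.000)
cell (4,3): code 0111 → (4.407,3.000)–(5.000,3.546)
cell (4,4): code 1101 → (4.430,5.000)–(4.000,4.707)
cell (4,5): code 1000 → (5.000,5.240)–(4.430,5.000)
cell (5,3): code 0110 → (5.000,3.546)–(6.000,3.693)
cell (5,5): code 1001 → (6.000,5.840)–(5.000,5.240)
cell (6,3): code 0110 → (6.000,3.693)–(7.000,3.925)
cell (6,5): code 1001 → (7.000,5.549)–(6.000,5.840)
cell (7,3): code 0110 → (7.000,3.925)–(8.000,3.485)
cell (7,4): code 1011 → (8.000,4.545)–(7.493,5.000)
cell (7,5): code 0001 → (7.493,5.000)–(7.000,5.549)
cell (8,3): code 0110 → (8.000,3.485)–(9.000,3.795)
cell (8,4): code 1001 → (9.000,4.113)–(8.000,4.545)
cell (9,3): code 0010 → (9.000,3.795)–(9.090,4.000)
cell (9,4): code 0001 → (9.090,4.000)–(9.000,4.113)
total: 20 segments, chained into 1 closed loop(s), length Σ = 16.685264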